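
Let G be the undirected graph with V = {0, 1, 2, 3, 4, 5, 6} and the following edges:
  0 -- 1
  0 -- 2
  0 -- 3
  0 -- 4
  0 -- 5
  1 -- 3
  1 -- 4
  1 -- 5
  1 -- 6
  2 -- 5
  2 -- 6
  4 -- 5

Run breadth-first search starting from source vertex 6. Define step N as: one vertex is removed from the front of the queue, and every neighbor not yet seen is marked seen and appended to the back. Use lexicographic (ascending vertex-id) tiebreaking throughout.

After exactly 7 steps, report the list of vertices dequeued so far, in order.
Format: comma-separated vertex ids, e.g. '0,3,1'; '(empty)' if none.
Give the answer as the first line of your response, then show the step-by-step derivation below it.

6,1,2,0,3,4,5

step 1: dequeue 6; queue=[1,2]; order=6
step 2: dequeue 1; queue=[2,0,3,4,5]; order=6,1
step 3: dequeue 2; queue=[0,3,4,5]; order=6,1,2
step 4: dequeue 0; queue=[3,4,5]; order=6,1,2,0
step 5: dequeue 3; queue=[4,5]; order=6,1,2,0,3
step 6: dequeue 4; queue=[5]; order=6,1,2,0,3,4
step 7: dequeue 5; queue=[(empty)]; order=6,1,2,0,3,4,5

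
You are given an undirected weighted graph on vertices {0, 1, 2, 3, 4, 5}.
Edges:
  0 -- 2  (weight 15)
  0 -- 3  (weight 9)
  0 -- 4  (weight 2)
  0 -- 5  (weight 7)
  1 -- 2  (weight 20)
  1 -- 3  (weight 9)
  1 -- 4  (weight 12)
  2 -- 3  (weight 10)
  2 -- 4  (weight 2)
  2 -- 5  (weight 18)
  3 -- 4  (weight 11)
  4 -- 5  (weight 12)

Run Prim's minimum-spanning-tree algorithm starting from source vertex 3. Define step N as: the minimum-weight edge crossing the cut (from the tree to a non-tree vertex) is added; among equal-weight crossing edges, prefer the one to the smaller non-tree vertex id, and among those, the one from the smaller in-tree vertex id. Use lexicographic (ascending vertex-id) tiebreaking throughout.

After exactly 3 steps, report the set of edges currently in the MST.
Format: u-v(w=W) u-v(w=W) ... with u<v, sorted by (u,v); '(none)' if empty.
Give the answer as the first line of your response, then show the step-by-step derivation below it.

0-3(w=9) 0-4(w=2) 2-4(w=2)

step 1: add edge 0-3 (w=9); MST = {0-3(w=9)}
step 2: add edge 0-4 (w=2); MST = {0-3(w=9) 0-4(w=2)}
step 3: add edge 2-4 (w=2); MST = {0-3(w=9) 0-4(w=2) 2-4(w=2)}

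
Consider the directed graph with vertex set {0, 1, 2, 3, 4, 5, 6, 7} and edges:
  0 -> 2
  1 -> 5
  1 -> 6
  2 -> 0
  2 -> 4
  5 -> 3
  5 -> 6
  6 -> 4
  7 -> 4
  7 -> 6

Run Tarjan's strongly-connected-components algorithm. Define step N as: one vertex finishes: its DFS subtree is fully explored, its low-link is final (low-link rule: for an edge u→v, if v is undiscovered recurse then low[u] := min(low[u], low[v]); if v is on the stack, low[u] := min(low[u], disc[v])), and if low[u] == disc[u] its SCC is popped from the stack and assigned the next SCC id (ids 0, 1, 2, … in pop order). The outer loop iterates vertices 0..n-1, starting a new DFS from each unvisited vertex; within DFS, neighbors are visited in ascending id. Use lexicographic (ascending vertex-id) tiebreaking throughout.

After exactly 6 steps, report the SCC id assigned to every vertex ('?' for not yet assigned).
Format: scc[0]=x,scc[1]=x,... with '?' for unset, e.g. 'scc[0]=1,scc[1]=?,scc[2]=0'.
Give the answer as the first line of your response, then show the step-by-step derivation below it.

scc[0]=1,scc[1]=?,scc[2]=1,scc[3]=2,scc[4]=0,scc[5]=4,scc[6]=3,scc[7]=?

step 1: low=(low[0]=0,low[1]=?,low[2]=0,low[3]=?,low[4]=2,low[5]=?,low[6]=?,low[7]=?); scc=(scc[0]=?,scc[1]=?,scc[2]=?,scc[3]=?,scc[4]=0,scc[5]=?,scc[6]=?,scc[7]=?)
step 2: low=(low[0]=0,low[1]=?,low[2]=0,low[3]=?,low[4]=2,low[5]=?,low[6]=?,low[7]=?); scc=(scc[0]=?,scc[1]=?,scc[2]=?,scc[3]=?,scc[4]=0,scc[5]=?,scc[6]=?,scc[7]=?)
step 3: low=(low[0]=0,low[1]=?,low[2]=0,low[3]=?,low[4]=2,low[5]=?,low[6]=?,low[7]=?); scc=(scc[0]=1,scc[1]=?,scc[2]=1,scc[3]=?,scc[4]=0,scc[5]=?,scc[6]=?,scc[7]=?)
step 4: low=(low[0]=0,low[1]=3,low[2]=0,low[3]=5,low[4]=2,low[5]=4,low[6]=?,low[7]=?); scc=(scc[0]=1,scc[1]=?,scc[2]=1,scc[3]=2,scc[4]=0,scc[5]=?,scc[6]=?,scc[7]=?)
step 5: low=(low[0]=0,low[1]=3,low[2]=0,low[3]=5,low[4]=2,low[5]=4,low[6]=6,low[7]=?); scc=(scc[0]=1,scc[1]=?,scc[2]=1,scc[3]=2,scc[4]=0,scc[5]=?,scc[6]=3,scc[7]=?)
step 6: low=(low[0]=0,low[1]=3,low[2]=0,low[3]=5,low[4]=2,low[5]=4,low[6]=6,low[7]=?); scc=(scc[0]=1,scc[1]=?,scc[2]=1,scc[3]=2,scc[4]=0,scc[5]=4,scc[6]=3,scc[7]=?)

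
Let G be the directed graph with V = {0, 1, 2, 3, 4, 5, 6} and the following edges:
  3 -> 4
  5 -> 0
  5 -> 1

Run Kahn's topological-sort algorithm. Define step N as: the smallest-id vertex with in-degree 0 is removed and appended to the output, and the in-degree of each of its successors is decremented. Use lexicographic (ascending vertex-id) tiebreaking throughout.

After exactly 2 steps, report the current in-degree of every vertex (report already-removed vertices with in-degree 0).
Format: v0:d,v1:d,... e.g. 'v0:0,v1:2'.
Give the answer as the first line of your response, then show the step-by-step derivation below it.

v0:1,v1:1,v2:0,v3:0,v4:0,v5:0,v6:0

step 1: output 2; order=[2]; indeg=(1,1,0,0,1,0,0)
step 2: output 3; order=[2,3]; indeg=(1,1,0,0,0,0,0)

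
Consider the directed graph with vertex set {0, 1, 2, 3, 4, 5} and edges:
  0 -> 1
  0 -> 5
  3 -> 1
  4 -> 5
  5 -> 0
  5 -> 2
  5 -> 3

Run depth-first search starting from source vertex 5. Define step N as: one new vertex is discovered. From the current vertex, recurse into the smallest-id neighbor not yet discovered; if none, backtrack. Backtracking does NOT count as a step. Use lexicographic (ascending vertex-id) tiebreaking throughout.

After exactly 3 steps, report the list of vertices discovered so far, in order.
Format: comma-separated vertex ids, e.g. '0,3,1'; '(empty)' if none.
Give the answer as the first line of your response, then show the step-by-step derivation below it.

5,0,1

step 1: discover 5; path=5; order=5
step 2: discover 0; path=5>0; order=5,0
step 3: discover 1; path=5>0>1; order=5,0,1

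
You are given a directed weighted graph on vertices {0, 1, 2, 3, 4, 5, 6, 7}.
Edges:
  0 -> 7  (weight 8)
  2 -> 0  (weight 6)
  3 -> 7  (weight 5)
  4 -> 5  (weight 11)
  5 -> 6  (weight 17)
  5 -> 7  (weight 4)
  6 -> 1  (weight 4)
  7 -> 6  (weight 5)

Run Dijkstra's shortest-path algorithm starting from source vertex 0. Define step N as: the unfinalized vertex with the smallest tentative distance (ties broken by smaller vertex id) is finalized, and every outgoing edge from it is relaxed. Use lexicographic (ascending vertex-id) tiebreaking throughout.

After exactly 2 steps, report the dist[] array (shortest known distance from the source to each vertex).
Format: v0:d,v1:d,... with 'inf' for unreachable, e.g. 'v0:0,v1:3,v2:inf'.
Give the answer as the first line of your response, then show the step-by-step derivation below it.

v0:0,v1:inf,v2:inf,v3:inf,v4:inf,v5:inf,v6:13,v7:8

step 1: dist = v0:0,v1:inf,v2:inf,v3:inf,v4:inf,v5:inf,v6:inf,v7:8
step 2: dist = v0:0,v1:inf,v2:inf,v3:inf,v4:inf,v5:inf,v6:13,v7:8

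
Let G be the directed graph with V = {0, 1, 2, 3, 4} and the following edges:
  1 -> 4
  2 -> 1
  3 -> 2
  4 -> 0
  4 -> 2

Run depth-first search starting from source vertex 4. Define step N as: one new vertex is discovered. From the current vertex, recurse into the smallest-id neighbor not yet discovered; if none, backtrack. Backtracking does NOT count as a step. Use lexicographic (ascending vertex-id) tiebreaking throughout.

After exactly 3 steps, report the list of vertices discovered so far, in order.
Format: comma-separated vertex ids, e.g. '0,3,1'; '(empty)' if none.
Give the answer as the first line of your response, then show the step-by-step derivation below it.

4,0,2

step 1: discover 4; path=4; order=4
step 2: discover 0; path=4>0; order=4,0
step 3: discover 2; path=4>2; order=4,0,2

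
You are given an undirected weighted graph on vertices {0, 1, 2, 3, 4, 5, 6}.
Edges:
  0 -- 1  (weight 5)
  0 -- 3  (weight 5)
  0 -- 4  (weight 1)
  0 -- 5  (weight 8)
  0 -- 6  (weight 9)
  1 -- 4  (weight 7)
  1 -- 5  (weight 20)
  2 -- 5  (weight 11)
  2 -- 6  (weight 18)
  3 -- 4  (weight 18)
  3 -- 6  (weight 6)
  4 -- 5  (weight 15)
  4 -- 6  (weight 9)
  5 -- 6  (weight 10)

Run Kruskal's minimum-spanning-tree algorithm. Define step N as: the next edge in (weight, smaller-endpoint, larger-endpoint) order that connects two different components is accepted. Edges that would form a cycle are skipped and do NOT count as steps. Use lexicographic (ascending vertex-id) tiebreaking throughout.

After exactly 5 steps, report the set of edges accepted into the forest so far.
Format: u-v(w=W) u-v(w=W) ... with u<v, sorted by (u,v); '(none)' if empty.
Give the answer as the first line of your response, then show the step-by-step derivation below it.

0-1(w=5) 0-3(w=5) 0-4(w=1) 0-5(w=8) 3-6(w=6)

step 1: add edge 0-4 (w=1); MST = {0-4(w=1)}
step 2: add edge 0-1 (w=5); MST = {0-1(w=5) 0-4(w=1)}
step 3: add edge 0-3 (w=5); MST = {0-1(w=5) 0-3(w=5) 0-4(w=1)}
step 4: add edge 3-6 (w=6); MST = {0-1(w=5) 0-3(w=5) 0-4(w=1) 3-6(w=6)}
step 5: add edge 0-5 (w=8); MST = {0-1(w=5) 0-3(w=5) 0-4(w=1) 0-5(w=8) 3-6(w=6)}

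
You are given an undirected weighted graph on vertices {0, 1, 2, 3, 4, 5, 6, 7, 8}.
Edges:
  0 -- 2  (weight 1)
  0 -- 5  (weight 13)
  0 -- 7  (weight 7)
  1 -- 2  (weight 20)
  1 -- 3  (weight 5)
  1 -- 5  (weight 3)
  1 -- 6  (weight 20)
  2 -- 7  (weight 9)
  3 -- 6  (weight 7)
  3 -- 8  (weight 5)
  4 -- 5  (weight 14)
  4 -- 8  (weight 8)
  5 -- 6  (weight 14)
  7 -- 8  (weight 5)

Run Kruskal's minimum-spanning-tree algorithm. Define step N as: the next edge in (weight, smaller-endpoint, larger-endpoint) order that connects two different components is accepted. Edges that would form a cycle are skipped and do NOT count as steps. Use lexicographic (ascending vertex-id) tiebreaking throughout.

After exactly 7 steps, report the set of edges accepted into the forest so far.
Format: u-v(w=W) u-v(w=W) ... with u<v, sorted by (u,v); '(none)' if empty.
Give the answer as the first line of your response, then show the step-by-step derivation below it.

0-2(w=1) 0-7(w=7) 1-3(w=5) 1-5(w=3) 3-6(w=7) 3-8(w=5) 7-8(w=5)

step 1: add edge 0-2 (w=1); MST = {0-2(w=1)}
step 2: add edge 1-5 (w=3); MST = {0-2(w=1) 1-5(w=3)}
step 3: add edge 1-3 (w=5); MST = {0-2(w=1) 1-3(w=5) 1-5(w=3)}
step 4: add edge 3-8 (w=5); MST = {0-2(w=1) 1-3(w=5) 1-5(w=3) 3-8(w=5)}
step 5: add edge 7-8 (w=5); MST = {0-2(w=1) 1-3(w=5) 1-5(w=3) 3-8(w=5) 7-8(w=5)}
step 6: add edge 0-7 (w=7); MST = {0-2(w=1) 0-7(w=7) 1-3(w=5) 1-5(w=3) 3-8(w=5) 7-8(w=5)}
step 7: add edge 3-6 (w=7); MST = {0-2(w=1) 0-7(w=7) 1-3(w=5) 1-5(w=3) 3-6(w=7) 3-8(w=5) 7-8(w=5)}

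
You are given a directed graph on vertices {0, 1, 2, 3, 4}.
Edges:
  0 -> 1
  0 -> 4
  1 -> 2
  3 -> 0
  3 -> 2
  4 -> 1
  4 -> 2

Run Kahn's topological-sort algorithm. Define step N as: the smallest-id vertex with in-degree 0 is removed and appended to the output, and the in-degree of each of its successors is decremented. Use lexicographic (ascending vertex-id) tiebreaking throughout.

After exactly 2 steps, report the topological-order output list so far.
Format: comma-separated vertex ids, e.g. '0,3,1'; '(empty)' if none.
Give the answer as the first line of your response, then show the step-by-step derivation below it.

3,0

step 1: output 3; order=[3]; indeg=(0,2,2,0,1)
step 2: output 0; order=[3,0]; indeg=(0,1,2,0,0)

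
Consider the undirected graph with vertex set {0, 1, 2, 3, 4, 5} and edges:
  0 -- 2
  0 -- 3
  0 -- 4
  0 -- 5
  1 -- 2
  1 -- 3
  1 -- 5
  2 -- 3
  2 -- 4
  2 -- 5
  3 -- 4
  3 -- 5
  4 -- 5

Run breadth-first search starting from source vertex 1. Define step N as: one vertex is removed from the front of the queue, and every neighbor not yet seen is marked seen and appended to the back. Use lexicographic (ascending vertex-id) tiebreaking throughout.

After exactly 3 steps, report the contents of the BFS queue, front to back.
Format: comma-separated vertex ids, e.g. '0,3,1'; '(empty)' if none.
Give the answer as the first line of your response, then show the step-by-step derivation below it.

5,0,4

step 1: dequeue 1; queue=[2,3,5]; order=1
step 2: dequeue 2; queue=[3,5,0,4]; order=1,2
step 3: dequeue 3; queue=[5,0,4]; order=1,2,3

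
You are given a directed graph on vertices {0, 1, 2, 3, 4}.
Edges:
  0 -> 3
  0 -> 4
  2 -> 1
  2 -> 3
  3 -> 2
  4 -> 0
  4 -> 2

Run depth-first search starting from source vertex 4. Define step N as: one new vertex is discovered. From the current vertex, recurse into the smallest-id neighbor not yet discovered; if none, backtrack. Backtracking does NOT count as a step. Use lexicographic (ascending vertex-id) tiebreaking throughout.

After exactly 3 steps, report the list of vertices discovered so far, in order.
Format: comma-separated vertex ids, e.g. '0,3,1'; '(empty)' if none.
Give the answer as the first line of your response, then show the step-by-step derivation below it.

4,0,3

step 1: discover 4; path=4; order=4
step 2: discover 0; path=4>0; order=4,0
step 3: discover 3; path=4>0>3; order=4,0,3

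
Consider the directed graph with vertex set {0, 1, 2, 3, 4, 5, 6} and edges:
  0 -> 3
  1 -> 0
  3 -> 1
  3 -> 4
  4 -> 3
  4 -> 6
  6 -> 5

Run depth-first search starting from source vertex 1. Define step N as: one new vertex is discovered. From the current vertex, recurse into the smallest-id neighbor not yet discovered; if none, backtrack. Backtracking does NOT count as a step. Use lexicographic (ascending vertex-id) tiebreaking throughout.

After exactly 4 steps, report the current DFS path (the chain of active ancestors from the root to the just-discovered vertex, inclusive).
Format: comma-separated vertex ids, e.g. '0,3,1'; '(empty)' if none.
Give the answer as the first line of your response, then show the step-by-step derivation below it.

1,0,3,4

step 1: discover 1; path=1; order=1
step 2: discover 0; path=1>0; order=1,0
step 3: discover 3; path=1>0>3; order=1,0,3
step 4: discover 4; path=1>0>3>4; order=1,0,3,4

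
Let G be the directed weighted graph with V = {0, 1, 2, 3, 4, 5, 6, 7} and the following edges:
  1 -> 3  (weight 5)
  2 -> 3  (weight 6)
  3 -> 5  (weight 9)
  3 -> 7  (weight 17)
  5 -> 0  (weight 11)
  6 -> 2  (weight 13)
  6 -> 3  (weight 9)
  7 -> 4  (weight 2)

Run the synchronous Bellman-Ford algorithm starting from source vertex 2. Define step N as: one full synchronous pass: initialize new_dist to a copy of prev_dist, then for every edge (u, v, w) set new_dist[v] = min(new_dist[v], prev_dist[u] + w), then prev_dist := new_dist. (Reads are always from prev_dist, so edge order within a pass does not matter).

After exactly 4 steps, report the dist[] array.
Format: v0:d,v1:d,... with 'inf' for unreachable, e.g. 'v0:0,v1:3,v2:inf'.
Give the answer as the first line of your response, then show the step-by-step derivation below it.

v0:26,v1:inf,v2:0,v3:6,v4:25,v5:15,v6:inf,v7:23

step 1: dist = v0:inf,v1:inf,v2:0,v3:6,v4:inf,v5:inf,v6:inf,v7:inf
step 2: dist = v0:inf,v1:inf,v2:0,v3:6,v4:inf,v5:15,v6:inf,v7:23
step 3: dist = v0:26,v1:inf,v2:0,v3:6,v4:25,v5:15,v6:inf,v7:23
step 4: dist = v0:26,v1:inf,v2:0,v3:6,v4:25,v5:15,v6:inf,v7:23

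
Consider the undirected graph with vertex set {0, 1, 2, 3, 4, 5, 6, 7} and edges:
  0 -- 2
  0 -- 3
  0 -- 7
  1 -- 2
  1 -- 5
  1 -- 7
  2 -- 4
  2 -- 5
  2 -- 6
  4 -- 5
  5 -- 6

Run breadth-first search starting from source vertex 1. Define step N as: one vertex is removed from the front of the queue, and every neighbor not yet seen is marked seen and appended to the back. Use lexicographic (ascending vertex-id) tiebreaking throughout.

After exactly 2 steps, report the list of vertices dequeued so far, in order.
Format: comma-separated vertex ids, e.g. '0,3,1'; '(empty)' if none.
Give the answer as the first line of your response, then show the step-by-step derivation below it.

1,2

step 1: dequeue 1; queue=[2,5,7]; order=1
step 2: dequeue 2; queue=[5,7,0,4,6]; order=1,2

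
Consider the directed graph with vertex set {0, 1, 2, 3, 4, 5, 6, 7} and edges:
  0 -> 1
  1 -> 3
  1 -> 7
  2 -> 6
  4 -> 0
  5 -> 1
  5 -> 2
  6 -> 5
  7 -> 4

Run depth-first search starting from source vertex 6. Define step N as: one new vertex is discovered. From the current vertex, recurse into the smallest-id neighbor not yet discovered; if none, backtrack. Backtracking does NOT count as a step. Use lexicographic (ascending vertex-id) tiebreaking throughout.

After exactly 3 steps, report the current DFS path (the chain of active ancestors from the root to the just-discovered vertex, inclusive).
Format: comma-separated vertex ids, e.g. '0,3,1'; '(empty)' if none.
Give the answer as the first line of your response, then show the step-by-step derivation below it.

6,5,1

step 1: discover 6; path=6; order=6
step 2: discover 5; path=6>5; order=6,5
step 3: discover 1; path=6>5>1; order=6,5,1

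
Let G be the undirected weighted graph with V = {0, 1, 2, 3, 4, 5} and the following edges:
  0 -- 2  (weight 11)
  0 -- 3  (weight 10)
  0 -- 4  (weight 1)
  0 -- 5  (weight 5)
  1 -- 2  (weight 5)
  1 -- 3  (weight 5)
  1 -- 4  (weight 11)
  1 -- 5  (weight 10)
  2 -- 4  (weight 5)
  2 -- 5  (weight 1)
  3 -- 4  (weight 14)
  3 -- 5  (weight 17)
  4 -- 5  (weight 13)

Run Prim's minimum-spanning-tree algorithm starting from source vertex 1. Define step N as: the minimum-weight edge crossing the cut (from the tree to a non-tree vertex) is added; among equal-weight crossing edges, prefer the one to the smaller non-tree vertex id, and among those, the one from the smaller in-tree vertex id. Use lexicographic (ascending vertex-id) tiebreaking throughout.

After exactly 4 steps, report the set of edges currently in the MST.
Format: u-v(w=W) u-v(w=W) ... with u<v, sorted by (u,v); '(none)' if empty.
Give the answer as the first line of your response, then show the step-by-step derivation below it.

0-4(w=1) 0-5(w=5) 1-2(w=5) 2-5(w=1)

step 1: add edge 1-2 (w=5); MST = {1-2(w=5)}
step 2: add edge 2-5 (w=1); MST = {1-2(w=5) 2-5(w=1)}
step 3: add edge 0-5 (w=5); MST = {0-5(w=5) 1-2(w=5) 2-5(w=1)}
step 4: add edge 0-4 (w=1); MST = {0-4(w=1) 0-5(w=5) 1-2(w=5) 2-5(w=1)}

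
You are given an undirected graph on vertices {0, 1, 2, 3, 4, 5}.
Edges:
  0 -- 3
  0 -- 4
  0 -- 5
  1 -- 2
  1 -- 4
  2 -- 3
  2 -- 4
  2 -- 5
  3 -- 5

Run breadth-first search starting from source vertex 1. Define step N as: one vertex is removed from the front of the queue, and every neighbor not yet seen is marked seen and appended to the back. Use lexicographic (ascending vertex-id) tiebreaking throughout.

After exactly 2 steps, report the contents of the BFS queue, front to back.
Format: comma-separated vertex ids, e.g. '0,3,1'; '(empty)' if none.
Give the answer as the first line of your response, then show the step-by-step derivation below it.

4,3,5

step 1: dequeue 1; queue=[2,4]; order=1
step 2: dequeue 2; queue=[4,3,5]; order=1,2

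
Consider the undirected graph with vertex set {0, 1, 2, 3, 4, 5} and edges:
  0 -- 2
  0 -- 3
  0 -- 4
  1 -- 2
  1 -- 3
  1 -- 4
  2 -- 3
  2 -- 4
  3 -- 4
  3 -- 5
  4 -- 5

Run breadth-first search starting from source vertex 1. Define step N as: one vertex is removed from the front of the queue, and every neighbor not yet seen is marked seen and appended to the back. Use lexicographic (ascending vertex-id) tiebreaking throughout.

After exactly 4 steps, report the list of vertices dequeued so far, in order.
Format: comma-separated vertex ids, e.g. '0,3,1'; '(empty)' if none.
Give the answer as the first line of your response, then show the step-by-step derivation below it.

1,2,3,4

step 1: dequeue 1; queue=[2,3,4]; order=1
step 2: dequeue 2; queue=[3,4,0]; order=1,2
step 3: dequeue 3; queue=[4,0,5]; order=1,2,3
step 4: dequeue 4; queue=[0,5]; order=1,2,3,4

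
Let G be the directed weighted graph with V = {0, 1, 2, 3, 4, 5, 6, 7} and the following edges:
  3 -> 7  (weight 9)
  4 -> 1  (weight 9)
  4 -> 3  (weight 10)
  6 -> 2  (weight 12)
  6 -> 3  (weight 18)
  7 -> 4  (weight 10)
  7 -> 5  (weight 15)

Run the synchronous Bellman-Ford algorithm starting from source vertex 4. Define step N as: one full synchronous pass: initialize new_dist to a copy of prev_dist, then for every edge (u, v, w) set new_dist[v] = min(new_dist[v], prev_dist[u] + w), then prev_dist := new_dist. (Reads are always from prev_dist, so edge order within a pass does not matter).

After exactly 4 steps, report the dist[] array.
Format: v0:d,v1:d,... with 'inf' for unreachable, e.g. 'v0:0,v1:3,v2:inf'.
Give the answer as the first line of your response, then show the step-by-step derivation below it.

v0:inf,v1:9,v2:inf,v3:10,v4:0,v5:34,v6:inf,v7:19

step 1: dist = v0:inf,v1:9,v2:inf,v3:10,v4:0,v5:inf,v6:inf,v7:inf
step 2: dist = v0:inf,v1:9,v2:inf,v3:10,v4:0,v5:inf,v6:inf,v7:19
step 3: dist = v0:inf,v1:9,v2:inf,v3:10,v4:0,v5:34,v6:inf,v7:19
step 4: dist = v0:inf,v1:9,v2:inf,v3:10,v4:0,v5:34,v6:inf,v7:19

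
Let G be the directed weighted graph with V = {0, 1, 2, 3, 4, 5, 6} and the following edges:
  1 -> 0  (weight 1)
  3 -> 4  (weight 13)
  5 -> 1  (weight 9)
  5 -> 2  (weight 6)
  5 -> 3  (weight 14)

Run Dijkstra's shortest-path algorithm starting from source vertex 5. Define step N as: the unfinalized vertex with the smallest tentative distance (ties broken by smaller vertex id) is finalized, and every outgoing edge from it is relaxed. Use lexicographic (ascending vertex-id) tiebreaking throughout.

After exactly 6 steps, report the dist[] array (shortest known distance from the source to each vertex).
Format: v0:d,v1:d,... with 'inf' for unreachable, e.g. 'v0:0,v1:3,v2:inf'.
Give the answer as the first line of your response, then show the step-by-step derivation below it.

v0:10,v1:9,v2:6,v3:14,v4:27,v5:0,v6:inf

step 1: dist = v0:inf,v1:9,v2:6,v3:14,v4:inf,v5:0,v6:inf
step 2: dist = v0:inf,v1:9,v2:6,v3:14,v4:inf,v5:0,v6:inf
step 3: dist = v0:10,v1:9,v2:6,v3:14,v4:inf,v5:0,v6:inf
step 4: dist = v0:10,v1:9,v2:6,v3:14,v4:inf,v5:0,v6:inf
step 5: dist = v0:10,v1:9,v2:6,v3:14,v4:27,v5:0,v6:inf
step 6: dist = v0:10,v1:9,v2:6,v3:14,v4:27,v5:0,v6:inf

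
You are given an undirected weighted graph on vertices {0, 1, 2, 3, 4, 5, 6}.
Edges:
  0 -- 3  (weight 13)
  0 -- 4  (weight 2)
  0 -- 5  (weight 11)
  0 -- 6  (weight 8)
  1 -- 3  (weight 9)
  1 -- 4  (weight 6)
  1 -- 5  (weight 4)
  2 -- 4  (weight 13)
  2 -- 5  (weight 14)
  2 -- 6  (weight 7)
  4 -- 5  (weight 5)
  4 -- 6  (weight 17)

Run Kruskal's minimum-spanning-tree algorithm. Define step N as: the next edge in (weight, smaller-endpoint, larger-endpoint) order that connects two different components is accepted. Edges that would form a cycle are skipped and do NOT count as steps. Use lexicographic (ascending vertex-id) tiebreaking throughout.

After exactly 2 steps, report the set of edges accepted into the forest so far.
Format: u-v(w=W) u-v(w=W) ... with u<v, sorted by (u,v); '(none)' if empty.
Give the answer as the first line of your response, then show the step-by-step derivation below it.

0-4(w=2) 1-5(w=4)

step 1: add edge 0-4 (w=2); MST = {0-4(w=2)}
step 2: add edge 1-5 (w=4); MST = {0-4(w=2) 1-5(w=4)}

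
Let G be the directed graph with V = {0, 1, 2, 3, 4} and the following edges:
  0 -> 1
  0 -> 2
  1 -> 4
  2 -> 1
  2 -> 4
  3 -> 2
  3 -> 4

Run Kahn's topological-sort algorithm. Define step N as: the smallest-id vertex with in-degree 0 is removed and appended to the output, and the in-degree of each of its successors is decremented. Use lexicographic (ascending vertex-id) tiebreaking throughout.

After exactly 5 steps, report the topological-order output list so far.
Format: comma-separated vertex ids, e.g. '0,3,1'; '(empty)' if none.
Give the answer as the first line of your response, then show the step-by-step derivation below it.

0,3,2,1,4

step 1: output 0; order=[0]; indeg=(0,1,1,0,3)
step 2: output 3; order=[0,3]; indeg=(0,1,0,0,2)
step 3: output 2; order=[0,3,2]; indeg=(0,0,0,0,1)
step 4: output 1; order=[0,3,2,1]; indeg=(0,0,0,0,0)
step 5: output 4; order=[0,3,2,1,4]; indeg=(0,0,0,0,0)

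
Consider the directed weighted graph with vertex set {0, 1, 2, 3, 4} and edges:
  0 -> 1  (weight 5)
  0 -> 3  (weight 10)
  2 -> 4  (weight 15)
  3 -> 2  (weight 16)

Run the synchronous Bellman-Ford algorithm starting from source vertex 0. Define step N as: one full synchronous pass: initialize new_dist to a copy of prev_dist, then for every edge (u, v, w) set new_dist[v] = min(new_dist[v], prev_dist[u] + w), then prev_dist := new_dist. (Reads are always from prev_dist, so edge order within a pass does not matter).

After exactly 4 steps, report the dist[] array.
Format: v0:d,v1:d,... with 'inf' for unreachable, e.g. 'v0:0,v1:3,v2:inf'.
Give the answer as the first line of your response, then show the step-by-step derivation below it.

v0:0,v1:5,v2:26,v3:10,v4:41

step 1: dist = v0:0,v1:5,v2:inf,v3:10,v4:inf
step 2: dist = v0:0,v1:5,v2:26,v3:10,v4:inf
step 3: dist = v0:0,v1:5,v2:26,v3:10,v4:41
step 4: dist = v0:0,v1:5,v2:26,v3:10,v4:41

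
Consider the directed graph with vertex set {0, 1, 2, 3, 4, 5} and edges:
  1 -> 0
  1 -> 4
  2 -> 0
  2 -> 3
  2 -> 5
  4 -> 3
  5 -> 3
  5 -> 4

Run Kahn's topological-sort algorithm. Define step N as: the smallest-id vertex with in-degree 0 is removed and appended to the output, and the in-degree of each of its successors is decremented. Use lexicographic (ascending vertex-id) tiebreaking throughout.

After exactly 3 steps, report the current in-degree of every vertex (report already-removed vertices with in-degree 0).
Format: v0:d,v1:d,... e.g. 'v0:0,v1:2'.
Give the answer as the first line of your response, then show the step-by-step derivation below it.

v0:0,v1:0,v2:0,v3:2,v4:1,v5:0

step 1: output 1; order=[1]; indeg=(1,0,0,3,1,1)
step 2: output 2; order=[1,2]; indeg=(0,0,0,2,1,0)
step 3: output 0; order=[1,2,0]; indeg=(0,0,0,2,1,0)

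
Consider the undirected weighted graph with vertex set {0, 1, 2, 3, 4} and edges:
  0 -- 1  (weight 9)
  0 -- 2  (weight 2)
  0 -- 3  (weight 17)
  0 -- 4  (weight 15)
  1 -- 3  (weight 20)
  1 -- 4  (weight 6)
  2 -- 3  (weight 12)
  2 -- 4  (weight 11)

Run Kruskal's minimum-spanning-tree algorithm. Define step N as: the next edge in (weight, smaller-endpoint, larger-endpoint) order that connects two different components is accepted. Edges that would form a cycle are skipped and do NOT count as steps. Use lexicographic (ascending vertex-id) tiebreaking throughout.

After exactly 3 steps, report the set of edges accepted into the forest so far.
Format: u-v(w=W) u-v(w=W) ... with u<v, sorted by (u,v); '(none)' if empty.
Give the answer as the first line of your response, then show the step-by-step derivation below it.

0-1(w=9) 0-2(w=2) 1-4(w=6)

step 1: add edge 0-2 (w=2); MST = {0-2(w=2)}
step 2: add edge 1-4 (w=6); MST = {0-2(w=2) 1-4(w=6)}
step 3: add edge 0-1 (w=9); MST = {0-1(w=9) 0-2(w=2) 1-4(w=6)}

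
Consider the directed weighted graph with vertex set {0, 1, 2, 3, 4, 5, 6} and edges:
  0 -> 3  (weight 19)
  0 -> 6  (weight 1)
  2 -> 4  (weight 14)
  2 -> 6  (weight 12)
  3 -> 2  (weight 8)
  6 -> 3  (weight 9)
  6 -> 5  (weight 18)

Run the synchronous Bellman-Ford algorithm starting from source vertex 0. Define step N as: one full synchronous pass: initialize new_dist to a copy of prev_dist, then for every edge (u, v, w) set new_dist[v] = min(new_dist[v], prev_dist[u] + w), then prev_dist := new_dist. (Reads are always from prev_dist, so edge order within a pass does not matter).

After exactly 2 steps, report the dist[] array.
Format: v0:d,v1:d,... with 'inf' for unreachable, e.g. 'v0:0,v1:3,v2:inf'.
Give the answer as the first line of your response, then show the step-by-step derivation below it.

v0:0,v1:inf,v2:27,v3:10,v4:inf,v5:19,v6:1

step 1: dist = v0:0,v1:inf,v2:inf,v3:19,v4:inf,v5:inf,v6:1
step 2: dist = v0:0,v1:inf,v2:27,v3:10,v4:inf,v5:19,v6:1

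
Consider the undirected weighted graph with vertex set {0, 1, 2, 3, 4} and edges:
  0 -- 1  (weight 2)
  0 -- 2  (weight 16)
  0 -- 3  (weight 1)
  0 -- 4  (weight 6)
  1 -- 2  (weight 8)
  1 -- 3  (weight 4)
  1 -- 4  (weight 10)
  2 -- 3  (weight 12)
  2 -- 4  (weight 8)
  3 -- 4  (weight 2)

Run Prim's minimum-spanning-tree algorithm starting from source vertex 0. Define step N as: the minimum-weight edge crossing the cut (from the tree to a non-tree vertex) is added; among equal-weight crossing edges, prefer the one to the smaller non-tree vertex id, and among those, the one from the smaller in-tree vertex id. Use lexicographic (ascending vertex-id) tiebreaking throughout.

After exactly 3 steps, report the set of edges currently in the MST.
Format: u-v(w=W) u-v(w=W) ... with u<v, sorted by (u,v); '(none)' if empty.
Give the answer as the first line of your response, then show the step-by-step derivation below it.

0-1(w=2) 0-3(w=1) 3-4(w=2)

step 1: add edge 0-3 (w=1); MST = {0-3(w=1)}
step 2: add edge 0-1 (w=2); MST = {0-1(w=2) 0-3(w=1)}
step 3: add edge 3-4 (w=2); MST = {0-1(w=2) 0-3(w=1) 3-4(w=2)}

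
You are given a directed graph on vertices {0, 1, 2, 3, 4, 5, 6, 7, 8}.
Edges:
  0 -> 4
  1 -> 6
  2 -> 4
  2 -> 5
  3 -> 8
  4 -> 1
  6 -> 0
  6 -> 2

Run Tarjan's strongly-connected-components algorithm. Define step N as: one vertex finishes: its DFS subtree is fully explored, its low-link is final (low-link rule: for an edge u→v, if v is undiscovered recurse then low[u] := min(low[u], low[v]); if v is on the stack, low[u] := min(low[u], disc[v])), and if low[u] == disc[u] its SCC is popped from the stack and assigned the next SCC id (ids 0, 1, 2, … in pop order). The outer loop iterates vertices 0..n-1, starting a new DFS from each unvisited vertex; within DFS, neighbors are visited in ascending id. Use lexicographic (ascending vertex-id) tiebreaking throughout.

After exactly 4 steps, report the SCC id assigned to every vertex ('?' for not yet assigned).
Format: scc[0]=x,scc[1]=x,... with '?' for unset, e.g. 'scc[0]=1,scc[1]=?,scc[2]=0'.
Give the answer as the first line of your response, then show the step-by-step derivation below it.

scc[0]=?,scc[1]=?,scc[2]=?,scc[3]=?,scc[4]=?,scc[5]=0,scc[6]=?,scc[7]=?,scc[8]=?

step 1: low=(low[0]=0,low[1]=2,low[2]=1,low[3]=?,low[4]=1,low[5]=5,low[6]=0,low[7]=?,low[8]=?); scc=(scc[0]=?,scc[1]=?,scc[2]=?,scc[3]=?,scc[4]=?,scc[5]=0,scc[6]=?,scc[7]=?,scc[8]=?)
step 2: low=(low[0]=0,low[1]=2,low[2]=1,low[3]=?,low[4]=1,low[5]=5,low[6]=0,low[7]=?,low[8]=?); scc=(scc[0]=?,scc[1]=?,scc[2]=?,scc[3]=?,scc[4]=?,scc[5]=0,scc[6]=?,scc[7]=?,scc[8]=?)
step 3: low=(low[0]=0,low[1]=2,low[2]=1,low[3]=?,low[4]=1,low[5]=5,low[6]=0,low[7]=?,low[8]=?); scc=(scc[0]=?,scc[1]=?,scc[2]=?,scc[3]=?,scc[4]=?,scc[5]=0,scc[6]=?,scc[7]=?,scc[8]=?)
step 4: low=(low[0]=0,low[1]=0,low[2]=1,low[3]=?,low[4]=1,low[5]=5,low[6]=0,low[7]=?,low[8]=?); scc=(scc[0]=?,scc[1]=?,scc[2]=?,scc[3]=?,scc[4]=?,scc[5]=0,scc[6]=?,scc[7]=?,scc[8]=?)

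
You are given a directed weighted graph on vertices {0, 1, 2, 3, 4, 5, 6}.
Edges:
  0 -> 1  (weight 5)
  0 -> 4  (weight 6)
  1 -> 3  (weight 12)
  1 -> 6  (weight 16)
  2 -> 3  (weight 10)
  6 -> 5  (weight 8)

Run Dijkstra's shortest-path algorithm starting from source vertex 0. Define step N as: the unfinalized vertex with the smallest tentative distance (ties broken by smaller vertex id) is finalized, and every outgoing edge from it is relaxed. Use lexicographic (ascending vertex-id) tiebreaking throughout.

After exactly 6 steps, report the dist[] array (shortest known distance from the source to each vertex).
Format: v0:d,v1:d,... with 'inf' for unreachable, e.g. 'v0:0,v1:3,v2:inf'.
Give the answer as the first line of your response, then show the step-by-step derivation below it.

v0:0,v1:5,v2:inf,v3:17,v4:6,v5:29,v6:21

step 1: dist = v0:0,v1:5,v2:inf,v3:inf,v4:6,v5:inf,v6:inf
step 2: dist = v0:0,v1:5,v2:inf,v3:17,v4:6,v5:inf,v6:21
step 3: dist = v0:0,v1:5,v2:inf,v3:17,v4:6,v5:inf,v6:21
step 4: dist = v0:0,v1:5,v2:inf,v3:17,v4:6,v5:inf,v6:21
step 5: dist = v0:0,v1:5,v2:inf,v3:17,v4:6,v5:29,v6:21
step 6: dist = v0:0,v1:5,v2:inf,v3:17,v4:6,v5:29,v6:21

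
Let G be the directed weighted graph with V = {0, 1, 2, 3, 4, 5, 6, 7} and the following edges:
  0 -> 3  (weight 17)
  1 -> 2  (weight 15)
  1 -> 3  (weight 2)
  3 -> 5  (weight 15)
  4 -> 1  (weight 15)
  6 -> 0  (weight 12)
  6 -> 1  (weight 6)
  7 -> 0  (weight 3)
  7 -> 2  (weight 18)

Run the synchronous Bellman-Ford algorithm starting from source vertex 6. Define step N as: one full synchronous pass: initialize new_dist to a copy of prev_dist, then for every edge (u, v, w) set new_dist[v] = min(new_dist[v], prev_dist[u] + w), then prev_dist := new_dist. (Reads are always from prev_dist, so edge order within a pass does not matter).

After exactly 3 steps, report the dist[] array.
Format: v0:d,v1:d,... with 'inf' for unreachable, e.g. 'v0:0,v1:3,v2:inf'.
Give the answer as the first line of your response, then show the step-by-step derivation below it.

v0:12,v1:6,v2:21,v3:8,v4:inf,v5:23,v6:0,v7:inf

step 1: dist = v0:12,v1:6,v2:inf,v3:inf,v4:inf,v5:inf,v6:0,v7:inf
step 2: dist = v0:12,v1:6,v2:21,v3:8,v4:inf,v5:inf,v6:0,v7:inf
step 3: dist = v0:12,v1:6,v2:21,v3:8,v4:inf,v5:23,v6:0,v7:inf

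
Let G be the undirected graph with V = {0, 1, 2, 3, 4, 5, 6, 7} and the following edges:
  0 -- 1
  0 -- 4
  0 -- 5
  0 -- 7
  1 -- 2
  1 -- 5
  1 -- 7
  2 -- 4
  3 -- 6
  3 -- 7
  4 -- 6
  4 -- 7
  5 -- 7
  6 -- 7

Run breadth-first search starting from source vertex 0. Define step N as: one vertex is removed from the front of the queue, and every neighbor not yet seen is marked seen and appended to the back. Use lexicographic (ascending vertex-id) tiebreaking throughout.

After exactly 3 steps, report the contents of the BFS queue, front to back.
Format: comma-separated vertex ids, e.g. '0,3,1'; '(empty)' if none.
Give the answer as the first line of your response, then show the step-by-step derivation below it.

5,7,2,6

step 1: dequeue 0; queue=[1,4,5,7]; order=0
step 2: dequeue 1; queue=[4,5,7,2]; order=0,1
step 3: dequeue 4; queue=[5,7,2,6]; order=0,1,4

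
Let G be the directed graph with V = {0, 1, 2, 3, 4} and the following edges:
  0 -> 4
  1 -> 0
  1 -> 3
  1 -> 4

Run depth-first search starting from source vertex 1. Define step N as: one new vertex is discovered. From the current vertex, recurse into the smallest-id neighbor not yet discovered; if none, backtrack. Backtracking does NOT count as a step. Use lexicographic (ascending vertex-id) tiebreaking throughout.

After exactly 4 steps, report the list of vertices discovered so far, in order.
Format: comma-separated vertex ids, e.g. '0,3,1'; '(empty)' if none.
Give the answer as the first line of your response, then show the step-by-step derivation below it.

1,0,4,3

step 1: discover 1; path=1; order=1
step 2: discover 0; path=1>0; order=1,0
step 3: discover 4; path=1>0>4; order=1,0,4
step 4: discover 3; path=1>3; order=1,0,4,3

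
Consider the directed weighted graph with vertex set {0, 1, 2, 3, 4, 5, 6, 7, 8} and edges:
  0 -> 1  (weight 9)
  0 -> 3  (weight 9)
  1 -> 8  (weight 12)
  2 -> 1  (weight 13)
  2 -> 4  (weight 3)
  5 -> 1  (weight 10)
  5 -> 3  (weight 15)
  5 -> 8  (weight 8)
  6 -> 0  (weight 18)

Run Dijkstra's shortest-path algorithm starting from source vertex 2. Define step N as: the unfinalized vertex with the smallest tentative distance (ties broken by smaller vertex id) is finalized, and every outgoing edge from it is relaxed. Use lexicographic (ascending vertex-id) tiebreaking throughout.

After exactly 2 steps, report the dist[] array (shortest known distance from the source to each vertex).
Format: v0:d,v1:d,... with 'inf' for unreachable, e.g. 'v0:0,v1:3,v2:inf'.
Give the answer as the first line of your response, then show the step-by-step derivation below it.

v0:inf,v1:13,v2:0,v3:inf,v4:3,v5:inf,v6:inf,v7:inf,v8:inf

step 1: dist = v0:inf,v1:13,v2:0,v3:inf,v4:3,v5:inf,v6:inf,v7:inf,v8:inf
step 2: dist = v0:inf,v1:13,v2:0,v3:inf,v4:3,v5:inf,v6:inf,v7:inf,v8:inf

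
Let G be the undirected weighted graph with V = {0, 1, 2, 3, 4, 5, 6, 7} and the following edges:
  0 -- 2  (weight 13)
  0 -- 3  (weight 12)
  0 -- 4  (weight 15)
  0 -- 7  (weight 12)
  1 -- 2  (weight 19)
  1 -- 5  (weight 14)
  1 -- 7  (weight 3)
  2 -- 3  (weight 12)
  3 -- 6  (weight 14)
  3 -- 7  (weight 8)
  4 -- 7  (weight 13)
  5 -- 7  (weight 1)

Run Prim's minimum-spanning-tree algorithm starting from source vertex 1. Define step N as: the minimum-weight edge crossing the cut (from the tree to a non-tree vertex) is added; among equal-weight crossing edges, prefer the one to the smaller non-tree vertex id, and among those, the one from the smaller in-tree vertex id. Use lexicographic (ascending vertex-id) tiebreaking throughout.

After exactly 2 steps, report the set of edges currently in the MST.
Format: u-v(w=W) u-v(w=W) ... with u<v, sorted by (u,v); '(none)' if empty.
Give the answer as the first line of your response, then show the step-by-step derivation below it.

1-7(w=3) 5-7(w=1)

step 1: add edge 1-7 (w=3); MST = {1-7(w=3)}
step 2: add edge 5-7 (w=1); MST = {1-7(w=3) 5-7(w=1)}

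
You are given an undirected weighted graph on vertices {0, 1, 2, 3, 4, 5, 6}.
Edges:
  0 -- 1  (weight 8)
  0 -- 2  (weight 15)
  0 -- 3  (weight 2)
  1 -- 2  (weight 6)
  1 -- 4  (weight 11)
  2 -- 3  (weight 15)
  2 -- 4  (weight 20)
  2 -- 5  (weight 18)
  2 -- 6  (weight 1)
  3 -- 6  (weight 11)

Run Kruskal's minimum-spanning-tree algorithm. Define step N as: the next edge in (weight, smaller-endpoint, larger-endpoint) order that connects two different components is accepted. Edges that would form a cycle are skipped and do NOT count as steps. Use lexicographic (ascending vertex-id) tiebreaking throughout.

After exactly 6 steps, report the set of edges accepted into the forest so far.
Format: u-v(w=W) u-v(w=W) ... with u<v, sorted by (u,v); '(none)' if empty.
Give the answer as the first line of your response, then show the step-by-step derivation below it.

0-1(w=8) 0-3(w=2) 1-2(w=6) 1-4(w=11) 2-5(w=18) 2-6(w=1)

step 1: add edge 2-6 (w=1); MST = {2-6(w=1)}
step 2: add edge 0-3 (w=2); MST = {0-3(w=2) 2-6(w=1)}
step 3: add edge 1-2 (w=6); MST = {0-3(w=2) 1-2(w=6) 2-6(w=1)}
step 4: add edge 0-1 (w=8); MST = {0-1(w=8) 0-3(w=2) 1-2(w=6) 2-6(w=1)}
step 5: add edge 1-4 (w=11); MST = {0-1(w=8) 0-3(w=2) 1-2(w=6) 1-4(w=11) 2-6(w=1)}
step 6: add edge 2-5 (w=18); MST = {0-1(w=8) 0-3(w=2) 1-2(w=6) 1-4(w=11) 2-5(w=18) 2-6(w=1)}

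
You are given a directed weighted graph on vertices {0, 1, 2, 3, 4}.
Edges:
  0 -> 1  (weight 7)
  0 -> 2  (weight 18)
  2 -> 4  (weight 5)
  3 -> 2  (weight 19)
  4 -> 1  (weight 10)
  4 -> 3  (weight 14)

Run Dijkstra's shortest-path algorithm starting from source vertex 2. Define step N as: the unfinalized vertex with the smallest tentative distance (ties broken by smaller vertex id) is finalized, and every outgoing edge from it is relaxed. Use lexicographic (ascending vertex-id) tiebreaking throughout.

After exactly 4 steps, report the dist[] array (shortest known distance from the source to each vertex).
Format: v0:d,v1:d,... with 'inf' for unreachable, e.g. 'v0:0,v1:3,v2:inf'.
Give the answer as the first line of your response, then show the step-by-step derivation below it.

v0:inf,v1:15,v2:0,v3:19,v4:5

step 1: dist = v0:inf,v1:inf,v2:0,v3:inf,v4:5
step 2: dist = v0:inf,v1:15,v2:0,v3:19,v4:5
step 3: dist = v0:inf,v1:15,v2:0,v3:19,v4:5
step 4: dist = v0:inf,v1:15,v2:0,v3:19,v4:5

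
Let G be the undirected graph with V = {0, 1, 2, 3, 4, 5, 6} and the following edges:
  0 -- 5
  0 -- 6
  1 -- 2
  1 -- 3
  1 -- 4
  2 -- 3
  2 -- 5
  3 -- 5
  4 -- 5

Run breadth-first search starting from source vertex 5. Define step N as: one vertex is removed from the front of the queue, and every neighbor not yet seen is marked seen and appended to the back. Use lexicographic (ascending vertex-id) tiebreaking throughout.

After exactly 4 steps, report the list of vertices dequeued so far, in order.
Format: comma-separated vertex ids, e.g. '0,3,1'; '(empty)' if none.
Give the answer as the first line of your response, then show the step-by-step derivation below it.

5,0,2,3

step 1: dequeue 5; queue=[0,2,3,4]; order=5
step 2: dequeue 0; queue=[2,3,4,6]; order=5,0
step 3: dequeue 2; queue=[3,4,6,1]; order=5,0,2
step 4: dequeue 3; queue=[4,6,1]; order=5,0,2,3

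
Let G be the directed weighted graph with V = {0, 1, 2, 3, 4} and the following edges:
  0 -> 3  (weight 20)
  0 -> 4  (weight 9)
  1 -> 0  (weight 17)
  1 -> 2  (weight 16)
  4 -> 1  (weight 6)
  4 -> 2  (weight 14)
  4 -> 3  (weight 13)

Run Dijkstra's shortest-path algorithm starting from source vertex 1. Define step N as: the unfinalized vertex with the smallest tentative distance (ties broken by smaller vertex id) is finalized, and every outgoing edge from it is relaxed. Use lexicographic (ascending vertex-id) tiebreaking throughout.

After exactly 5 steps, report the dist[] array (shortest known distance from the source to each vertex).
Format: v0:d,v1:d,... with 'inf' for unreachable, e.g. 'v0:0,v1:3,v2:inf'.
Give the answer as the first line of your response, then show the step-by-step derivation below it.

v0:17,v1:0,v2:16,v3:37,v4:26

step 1: dist = v0:17,v1:0,v2:16,v3:inf,v4:inf
step 2: dist = v0:17,v1:0,v2:16,v3:inf,v4:inf
step 3: dist = v0:17,v1:0,v2:16,v3:37,v4:26
step 4: dist = v0:17,v1:0,v2:16,v3:37,v4:26
step 5: dist = v0:17,v1:0,v2:16,v3:37,v4:26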